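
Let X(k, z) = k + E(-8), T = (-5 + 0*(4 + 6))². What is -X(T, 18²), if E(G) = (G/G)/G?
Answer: -199/8 ≈ -24.875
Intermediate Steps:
T = 25 (T = (-5 + 0*10)² = (-5 + 0)² = (-5)² = 25)
E(G) = 1/G
X(k, z) = -⅛ + k (X(k, z) = k + 1/(-8) = k - ⅛ = -⅛ + k)
-X(T, 18²) = -(-⅛ + 25) = -1*199/8 = -199/8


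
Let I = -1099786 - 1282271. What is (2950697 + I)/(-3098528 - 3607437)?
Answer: -113728/1341193 ≈ -0.084796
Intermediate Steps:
I = -2382057
(2950697 + I)/(-3098528 - 3607437) = (2950697 - 2382057)/(-3098528 - 3607437) = 568640/(-6705965) = 568640*(-1/6705965) = -113728/1341193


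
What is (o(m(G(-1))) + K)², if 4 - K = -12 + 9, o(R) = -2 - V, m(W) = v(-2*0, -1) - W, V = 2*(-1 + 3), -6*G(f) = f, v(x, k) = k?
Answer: 1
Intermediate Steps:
G(f) = -f/6
V = 4 (V = 2*2 = 4)
m(W) = -1 - W
o(R) = -6 (o(R) = -2 - 1*4 = -2 - 4 = -6)
K = 7 (K = 4 - (-12 + 9) = 4 - 1*(-3) = 4 + 3 = 7)
(o(m(G(-1))) + K)² = (-6 + 7)² = 1² = 1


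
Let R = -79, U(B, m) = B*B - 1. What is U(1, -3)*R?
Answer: 0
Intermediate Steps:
U(B, m) = -1 + B² (U(B, m) = B² - 1 = -1 + B²)
U(1, -3)*R = (-1 + 1²)*(-79) = (-1 + 1)*(-79) = 0*(-79) = 0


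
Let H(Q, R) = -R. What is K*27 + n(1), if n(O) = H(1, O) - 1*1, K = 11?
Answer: 295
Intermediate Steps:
n(O) = -1 - O (n(O) = -O - 1*1 = -O - 1 = -1 - O)
K*27 + n(1) = 11*27 + (-1 - 1*1) = 297 + (-1 - 1) = 297 - 2 = 295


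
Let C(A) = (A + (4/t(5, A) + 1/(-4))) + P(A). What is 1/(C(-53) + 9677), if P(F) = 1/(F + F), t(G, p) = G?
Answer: 1060/10202013 ≈ 0.00010390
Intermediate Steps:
P(F) = 1/(2*F)
C(A) = 11/20 + A + 1/(2*A) (C(A) = (A + (4/5 + 1/(-4))) + 1/(2*A) = (A + (4*(1/5) + 1*(-1/4))) + 1/(2*A) = (A + (4/5 - 1/4)) + 1/(2*A) = (A + 11/20) + 1/(2*A) = (11/20 + A) + 1/(2*A) = 11/20 + A + 1/(2*A))
1/(C(-53) + 9677) = 1/((11/20 - 53 + (1/2)/(-53)) + 9677) = 1/((11/20 - 53 + (1/2)*(-1/53)) + 9677) = 1/((11/20 - 53 - 1/106) + 9677) = 1/(-55607/1060 + 9677) = 1/(10202013/1060) = 1060/10202013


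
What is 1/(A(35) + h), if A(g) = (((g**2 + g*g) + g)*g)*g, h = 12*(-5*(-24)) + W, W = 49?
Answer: 1/3045614 ≈ 3.2834e-7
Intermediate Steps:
h = 1489 (h = 12*(-5*(-24)) + 49 = 12*120 + 49 = 1440 + 49 = 1489)
A(g) = g**2*(g + 2*g**2) (A(g) = (((g**2 + g**2) + g)*g)*g = ((2*g**2 + g)*g)*g = ((g + 2*g**2)*g)*g = (g*(g + 2*g**2))*g = g**2*(g + 2*g**2))
1/(A(35) + h) = 1/(35**3*(1 + 2*35) + 1489) = 1/(42875*(1 + 70) + 1489) = 1/(42875*71 + 1489) = 1/(3044125 + 1489) = 1/3045614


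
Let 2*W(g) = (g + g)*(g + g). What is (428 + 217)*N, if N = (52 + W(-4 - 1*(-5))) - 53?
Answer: 645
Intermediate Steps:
W(g) = 2*g² (W(g) = ((g + g)*(g + g))/2 = ((2*g)*(2*g))/2 = (4*g²)/2 = 2*g²)
N = 1 (N = (52 + 2*(-4 - 1*(-5))²) - 53 = (52 + 2*(-4 + 5)²) - 53 = (52 + 2*1²) - 53 = (52 + 2*1) - 53 = (52 + 2) - 53 = 54 - 53 = 1)
(428 + 217)*N = (428 + 217)*1 = 645*1 = 645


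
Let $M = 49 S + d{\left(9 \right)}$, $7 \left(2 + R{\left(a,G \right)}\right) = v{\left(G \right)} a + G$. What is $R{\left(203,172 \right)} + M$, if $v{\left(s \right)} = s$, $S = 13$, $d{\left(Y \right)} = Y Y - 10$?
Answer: $\frac{40030}{7} \approx 5718.6$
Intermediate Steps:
$d{\left(Y \right)} = -10 + Y^{2}$ ($d{\left(Y \right)} = Y^{2} - 10 = -10 + Y^{2}$)
$R{\left(a,G \right)} = -2 + \frac{G}{7} + \frac{G a}{7}$ ($R{\left(a,G \right)} = -2 + \frac{G a + G}{7} = -2 + \frac{G + G a}{7} = -2 + \left(\frac{G}{7} + \frac{G a}{7}\right) = -2 + \frac{G}{7} + \frac{G a}{7}$)
$M = 708$ ($M = 49 \cdot 13 - \left(10 - 9^{2}\right) = 637 + \left(-10 + 81\right) = 637 + 71 = 708$)
$R{\left(203,172 \right)} + M = \left(-2 + \frac{1}{7} \cdot 172 + \frac{1}{7} \cdot 172 \cdot 203\right) + 708 = \left(-2 + \frac{172}{7} + 4988\right) + 708 = \frac{35074}{7} + 708 = \frac{40030}{7}$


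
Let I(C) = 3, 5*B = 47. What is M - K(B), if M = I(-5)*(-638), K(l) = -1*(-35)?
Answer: -1949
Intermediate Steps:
B = 47/5 (B = (1/5)*47 = 47/5 ≈ 9.4000)
K(l) = 35
M = -1914 (M = 3*(-638) = -1914)
M - K(B) = -1914 - 1*35 = -1914 - 35 = -1949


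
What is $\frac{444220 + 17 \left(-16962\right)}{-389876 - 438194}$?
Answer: $- \frac{77933}{414035} \approx -0.18823$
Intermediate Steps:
$\frac{444220 + 17 \left(-16962\right)}{-389876 - 438194} = \frac{444220 - 288354}{-828070} = 155866 \left(- \frac{1}{828070}\right) = - \frac{77933}{414035}$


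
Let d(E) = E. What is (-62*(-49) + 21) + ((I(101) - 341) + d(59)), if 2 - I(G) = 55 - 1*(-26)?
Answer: 2698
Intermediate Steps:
I(G) = -79 (I(G) = 2 - (55 - 1*(-26)) = 2 - (55 + 26) = 2 - 1*81 = 2 - 81 = -79)
(-62*(-49) + 21) + ((I(101) - 341) + d(59)) = (-62*(-49) + 21) + ((-79 - 341) + 59) = (3038 + 21) + (-420 + 59) = 3059 - 361 = 2698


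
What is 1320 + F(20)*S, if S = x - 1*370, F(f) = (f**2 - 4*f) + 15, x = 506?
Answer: 46880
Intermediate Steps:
F(f) = 15 + f**2 - 4*f
S = 136 (S = 506 - 1*370 = 506 - 370 = 136)
1320 + F(20)*S = 1320 + (15 + 20**2 - 4*20)*136 = 1320 + (15 + 400 - 80)*136 = 1320 + 335*136 = 1320 + 45560 = 46880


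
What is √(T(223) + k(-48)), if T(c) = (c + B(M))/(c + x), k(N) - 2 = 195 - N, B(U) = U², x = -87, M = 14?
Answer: √1147126/68 ≈ 15.751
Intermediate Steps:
k(N) = 197 - N (k(N) = 2 + (195 - N) = 197 - N)
T(c) = (196 + c)/(-87 + c) (T(c) = (c + 14²)/(c - 87) = (c + 196)/(-87 + c) = (196 + c)/(-87 + c))
√(T(223) + k(-48)) = √((196 + 223)/(-87 + 223) + (197 - 1*(-48))) = √(419/136 + (197 + 48)) = √((1/136)*419 + 245) = √(419/136 + 245) = √(33739/136) = √1147126/68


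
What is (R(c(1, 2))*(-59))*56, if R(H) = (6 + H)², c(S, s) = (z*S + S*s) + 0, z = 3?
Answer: -399784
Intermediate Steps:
c(S, s) = 3*S + S*s (c(S, s) = (3*S + S*s) + 0 = 3*S + S*s)
(R(c(1, 2))*(-59))*56 = ((6 + 1*(3 + 2))²*(-59))*56 = ((6 + 1*5)²*(-59))*56 = ((6 + 5)²*(-59))*56 = (11²*(-59))*56 = (121*(-59))*56 = -7139*56 = -399784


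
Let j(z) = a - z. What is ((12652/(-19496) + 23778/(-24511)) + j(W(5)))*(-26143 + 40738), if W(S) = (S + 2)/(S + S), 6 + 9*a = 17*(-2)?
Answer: -17689394471609/179199921 ≈ -98713.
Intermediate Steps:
a = -40/9 (a = -⅔ + (17*(-2))/9 = -⅔ + (⅑)*(-34) = -⅔ - 34/9 = -40/9 ≈ -4.4444)
W(S) = (2 + S)/(2*S) (W(S) = (2 + S)/((2*S)) = (2 + S)*(1/(2*S)) = (2 + S)/(2*S))
j(z) = -40/9 - z
((12652/(-19496) + 23778/(-24511)) + j(W(5)))*(-26143 + 40738) = ((12652/(-19496) + 23778/(-24511)) + (-40/9 - (2 + 5)/(2*5)))*(-26143 + 40738) = ((12652*(-1/19496) + 23778*(-1/24511)) + (-40/9 - 7/(2*5)))*14595 = ((-3163/4874 - 23778/24511) + (-40/9 - 1*7/10))*14595 = (-193422265/119466614 + (-40/9 - 7/10))*14595 = (-193422265/119466614 - 463/90)*14595 = -18180261533/2687998815*14595 = -17689394471609/179199921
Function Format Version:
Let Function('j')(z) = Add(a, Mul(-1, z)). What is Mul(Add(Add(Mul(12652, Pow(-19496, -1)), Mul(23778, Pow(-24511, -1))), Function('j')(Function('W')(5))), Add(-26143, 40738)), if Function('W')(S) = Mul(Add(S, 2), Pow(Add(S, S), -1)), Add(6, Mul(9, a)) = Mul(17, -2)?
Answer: Rational(-17689394471609, 179199921) ≈ -98713.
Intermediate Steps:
a = Rational(-40, 9) (a = Add(Rational(-2, 3), Mul(Rational(1, 9), Mul(17, -2))) = Add(Rational(-2, 3), Mul(Rational(1, 9), -34)) = Add(Rational(-2, 3), Rational(-34, 9)) = Rational(-40, 9) ≈ -4.4444)
Function('W')(S) = Mul(Rational(1, 2), Pow(S, -1), Add(2, S)) (Function('W')(S) = Mul(Add(2, S), Pow(Mul(2, S), -1)) = Mul(Add(2, S), Mul(Rational(1, 2), Pow(S, -1))) = Mul(Rational(1, 2), Pow(S, -1), Add(2, S)))
Function('j')(z) = Add(Rational(-40, 9), Mul(-1, z))
Mul(Add(Add(Mul(12652, Pow(-19496, -1)), Mul(23778, Pow(-24511, -1))), Function('j')(Function('W')(5))), Add(-26143, 40738)) = Mul(Add(Add(Mul(12652, Pow(-19496, -1)), Mul(23778, Pow(-24511, -1))), Add(Rational(-40, 9), Mul(-1, Mul(Rational(1, 2), Pow(5, -1), Add(2, 5))))), Add(-26143, 40738)) = Mul(Add(Add(Mul(12652, Rational(-1, 19496)), Mul(23778, Rational(-1, 24511))), Add(Rational(-40, 9), Mul(-1, Mul(Rational(1, 2), Rational(1, 5), 7)))), 14595) = Mul(Add(Add(Rational(-3163, 4874), Rational(-23778, 24511)), Add(Rational(-40, 9), Mul(-1, Rational(7, 10)))), 14595) = Mul(Add(Rational(-193422265, 119466614), Add(Rational(-40, 9), Rational(-7, 10))), 14595) = Mul(Add(Rational(-193422265, 119466614), Rational(-463, 90)), 14595) = Mul(Rational(-18180261533, 2687998815), 14595) = Rational(-17689394471609, 179199921)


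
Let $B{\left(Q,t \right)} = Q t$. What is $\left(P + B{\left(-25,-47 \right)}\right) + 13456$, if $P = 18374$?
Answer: $33005$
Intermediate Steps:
$\left(P + B{\left(-25,-47 \right)}\right) + 13456 = \left(18374 - -1175\right) + 13456 = \left(18374 + 1175\right) + 13456 = 19549 + 13456 = 33005$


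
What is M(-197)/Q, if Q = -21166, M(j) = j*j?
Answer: -38809/21166 ≈ -1.8336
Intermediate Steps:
M(j) = j²
M(-197)/Q = (-197)²/(-21166) = 38809*(-1/21166) = -38809/21166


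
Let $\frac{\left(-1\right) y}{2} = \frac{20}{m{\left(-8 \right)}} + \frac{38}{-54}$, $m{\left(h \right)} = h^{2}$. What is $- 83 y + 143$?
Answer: $\frac{16861}{216} \approx 78.06$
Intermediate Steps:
$y = \frac{169}{216}$ ($y = - 2 \left(\frac{20}{\left(-8\right)^{2}} + \frac{38}{-54}\right) = - 2 \left(\frac{20}{64} + 38 \left(- \frac{1}{54}\right)\right) = - 2 \left(20 \cdot \frac{1}{64} - \frac{19}{27}\right) = - 2 \left(\frac{5}{16} - \frac{19}{27}\right) = \left(-2\right) \left(- \frac{169}{432}\right) = \frac{169}{216} \approx 0.78241$)
$- 83 y + 143 = \left(-83\right) \frac{169}{216} + 143 = - \frac{14027}{216} + 143 = \frac{16861}{216}$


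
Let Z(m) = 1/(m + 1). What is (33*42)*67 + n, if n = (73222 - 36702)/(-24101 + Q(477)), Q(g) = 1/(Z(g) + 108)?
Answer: 115538282342714/1244213647 ≈ 92861.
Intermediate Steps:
Z(m) = 1/(1 + m)
Q(g) = 1/(108 + 1/(1 + g)) (Q(g) = 1/(1/(1 + g) + 108) = 1/(108 + 1/(1 + g)))
n = -1885345000/1244213647 (n = (73222 - 36702)/(-24101 + (1 + 477)/(109 + 108*477)) = 36520/(-24101 + 478/(109 + 51516)) = 36520/(-24101 + 478/51625) = 36520/(-1244213647/51625) = 36520*(-51625/1244213647) = -1885345000/1244213647 ≈ -1.5153)
(33*42)*67 + n = (33*42)*67 - 1885345000/1244213647 = 1386*67 - 1885345000/1244213647 = 92862 - 1885345000/1244213647 = 115538282342714/1244213647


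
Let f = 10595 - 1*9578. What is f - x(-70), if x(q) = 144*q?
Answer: 11097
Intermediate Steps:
f = 1017 (f = 10595 - 9578 = 1017)
f - x(-70) = 1017 - 144*(-70) = 1017 - 1*(-10080) = 1017 + 10080 = 11097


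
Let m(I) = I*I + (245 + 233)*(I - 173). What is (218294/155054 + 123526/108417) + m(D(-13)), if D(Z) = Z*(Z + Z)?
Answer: 1623191846380027/8405244759 ≈ 1.9312e+5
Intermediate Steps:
D(Z) = 2*Z² (D(Z) = Z*(2*Z) = 2*Z²)
m(I) = -82694 + I² + 478*I (m(I) = I² + 478*(-173 + I) = I² + (-82694 + 478*I) = -82694 + I² + 478*I)
(218294/155054 + 123526/108417) + m(D(-13)) = (218294/155054 + 123526/108417) + (-82694 + (2*(-13)²)² + 478*(2*(-13)²)) = (218294*(1/155054) + 123526*(1/108417)) + (-82694 + (2*169)² + 478*(2*169)) = (109147/77527 + 123526/108417) + (-82694 + 338² + 478*338) = 21409990501/8405244759 + (-82694 + 114244 + 161564) = 21409990501/8405244759 + 193114 = 1623191846380027/8405244759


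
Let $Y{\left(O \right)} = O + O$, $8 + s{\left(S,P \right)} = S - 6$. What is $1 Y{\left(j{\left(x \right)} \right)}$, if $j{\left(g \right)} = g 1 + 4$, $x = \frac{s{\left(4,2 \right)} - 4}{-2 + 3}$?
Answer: $-20$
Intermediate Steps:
$s{\left(S,P \right)} = -14 + S$ ($s{\left(S,P \right)} = -8 + \left(S - 6\right) = -8 + \left(-6 + S\right) = -14 + S$)
$x = -14$ ($x = \frac{\left(-14 + 4\right) - 4}{-2 + 3} = \frac{-10 - 4}{1} = \left(-14\right) 1 = -14$)
$j{\left(g \right)} = 4 + g$ ($j{\left(g \right)} = g + 4 = 4 + g$)
$Y{\left(O \right)} = 2 O$
$1 Y{\left(j{\left(x \right)} \right)} = 1 \cdot 2 \left(4 - 14\right) = 1 \cdot 2 \left(-10\right) = 1 \left(-20\right) = -20$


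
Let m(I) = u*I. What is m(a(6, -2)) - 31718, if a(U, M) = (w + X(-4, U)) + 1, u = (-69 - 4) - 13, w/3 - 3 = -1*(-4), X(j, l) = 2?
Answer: -33782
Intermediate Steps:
w = 21 (w = 9 + 3*(-1*(-4)) = 9 + 3*4 = 9 + 12 = 21)
u = -86 (u = -73 - 13 = -86)
a(U, M) = 24 (a(U, M) = (21 + 2) + 1 = 23 + 1 = 24)
m(I) = -86*I
m(a(6, -2)) - 31718 = -86*24 - 31718 = -2064 - 31718 = -33782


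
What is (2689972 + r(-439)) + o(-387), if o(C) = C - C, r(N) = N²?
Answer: 2882693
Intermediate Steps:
o(C) = 0
(2689972 + r(-439)) + o(-387) = (2689972 + (-439)²) + 0 = (2689972 + 192721) + 0 = 2882693 + 0 = 2882693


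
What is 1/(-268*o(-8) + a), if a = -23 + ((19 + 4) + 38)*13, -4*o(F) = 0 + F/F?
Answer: 1/837 ≈ 0.0011947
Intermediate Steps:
o(F) = -¼ (o(F) = -(0 + F/F)/4 = -(0 + 1)/4 = -¼*1 = -¼)
a = 770 (a = -23 + (23 + 38)*13 = -23 + 61*13 = -23 + 793 = 770)
1/(-268*o(-8) + a) = 1/(-268*(-¼) + 770) = 1/(67 + 770) = 1/837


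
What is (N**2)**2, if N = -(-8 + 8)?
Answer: 0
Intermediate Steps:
N = 0 (N = -1*0 = 0)
(N**2)**2 = (0**2)**2 = 0**2 = 0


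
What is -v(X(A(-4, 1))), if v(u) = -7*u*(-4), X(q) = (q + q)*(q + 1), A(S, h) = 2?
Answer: -336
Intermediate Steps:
X(q) = 2*q*(1 + q) (X(q) = (2*q)*(1 + q) = 2*q*(1 + q))
v(u) = 28*u (v(u) = -(-28)*u = 28*u)
-v(X(A(-4, 1))) = -28*2*2*(1 + 2) = -28*2*2*3 = -28*12 = -1*336 = -336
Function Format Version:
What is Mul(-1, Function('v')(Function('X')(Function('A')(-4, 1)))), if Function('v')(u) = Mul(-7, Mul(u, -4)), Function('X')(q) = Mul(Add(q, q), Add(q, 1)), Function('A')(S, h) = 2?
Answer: -336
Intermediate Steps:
Function('X')(q) = Mul(2, q, Add(1, q)) (Function('X')(q) = Mul(Mul(2, q), Add(1, q)) = Mul(2, q, Add(1, q)))
Function('v')(u) = Mul(28, u) (Function('v')(u) = Mul(-7, Mul(-4, u)) = Mul(28, u))
Mul(-1, Function('v')(Function('X')(Function('A')(-4, 1)))) = Mul(-1, Mul(28, Mul(2, 2, Add(1, 2)))) = Mul(-1, Mul(28, Mul(2, 2, 3))) = Mul(-1, Mul(28, 12)) = Mul(-1, 336) = -336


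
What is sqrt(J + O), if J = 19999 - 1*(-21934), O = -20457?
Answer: 2*sqrt(5369) ≈ 146.55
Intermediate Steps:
J = 41933 (J = 19999 + 21934 = 41933)
sqrt(J + O) = sqrt(41933 - 20457) = sqrt(21476) = 2*sqrt(5369)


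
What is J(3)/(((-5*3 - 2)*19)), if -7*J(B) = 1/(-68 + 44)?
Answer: -1/54264 ≈ -1.8428e-5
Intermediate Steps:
J(B) = 1/168 (J(B) = -1/(7*(-68 + 44)) = -1/7/(-24) = -1/7*(-1/24) = 1/168)
J(3)/(((-5*3 - 2)*19)) = 1/(168*(((-5*3 - 2)*19))) = 1/(168*(((-15 - 2)*19))) = 1/(168*((-17*19))) = (1/168)/(-323) = (1/168)*(-1/323) = -1/54264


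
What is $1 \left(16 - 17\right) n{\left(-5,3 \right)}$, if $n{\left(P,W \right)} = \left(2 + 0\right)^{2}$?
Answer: $-4$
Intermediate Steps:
$n{\left(P,W \right)} = 4$ ($n{\left(P,W \right)} = 2^{2} = 4$)
$1 \left(16 - 17\right) n{\left(-5,3 \right)} = 1 \left(16 - 17\right) 4 = 1 \left(-1\right) 4 = \left(-1\right) 4 = -4$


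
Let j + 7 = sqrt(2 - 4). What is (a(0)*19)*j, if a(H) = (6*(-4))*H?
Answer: 0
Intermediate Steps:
j = -7 + I*sqrt(2) (j = -7 + sqrt(2 - 4) = -7 + sqrt(-2) = -7 + I*sqrt(2) ≈ -7.0 + 1.4142*I)
a(H) = -24*H
(a(0)*19)*j = (-24*0*19)*(-7 + I*sqrt(2)) = (0*19)*(-7 + I*sqrt(2)) = 0*(-7 + I*sqrt(2)) = 0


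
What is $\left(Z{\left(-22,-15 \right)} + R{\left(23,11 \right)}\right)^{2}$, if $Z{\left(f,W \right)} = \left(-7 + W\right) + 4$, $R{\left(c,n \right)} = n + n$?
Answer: $16$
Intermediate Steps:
$R{\left(c,n \right)} = 2 n$
$Z{\left(f,W \right)} = -3 + W$
$\left(Z{\left(-22,-15 \right)} + R{\left(23,11 \right)}\right)^{2} = \left(\left(-3 - 15\right) + 2 \cdot 11\right)^{2} = \left(-18 + 22\right)^{2} = 4^{2} = 16$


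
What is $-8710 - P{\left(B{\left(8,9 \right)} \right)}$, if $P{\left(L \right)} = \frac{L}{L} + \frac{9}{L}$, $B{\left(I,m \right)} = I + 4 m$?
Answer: $- \frac{383293}{44} \approx -8711.2$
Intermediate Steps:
$P{\left(L \right)} = 1 + \frac{9}{L}$
$-8710 - P{\left(B{\left(8,9 \right)} \right)} = -8710 - \frac{9 + \left(8 + 4 \cdot 9\right)}{8 + 4 \cdot 9} = -8710 - \frac{9 + \left(8 + 36\right)}{8 + 36} = -8710 - \frac{9 + 44}{44} = -8710 - \frac{1}{44} \cdot 53 = -8710 - \frac{53}{44} = - \frac{383293}{44}$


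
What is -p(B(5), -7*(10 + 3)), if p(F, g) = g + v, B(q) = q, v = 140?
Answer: -49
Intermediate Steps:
p(F, g) = 140 + g (p(F, g) = g + 140 = 140 + g)
-p(B(5), -7*(10 + 3)) = -(140 - 7*(10 + 3)) = -(140 - 7*13) = -(140 - 91) = -1*49 = -49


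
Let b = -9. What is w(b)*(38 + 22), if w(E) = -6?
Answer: -360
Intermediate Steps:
w(b)*(38 + 22) = -6*(38 + 22) = -6*60 = -360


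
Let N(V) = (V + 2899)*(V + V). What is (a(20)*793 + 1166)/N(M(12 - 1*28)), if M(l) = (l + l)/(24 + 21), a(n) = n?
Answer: -17238825/4173536 ≈ -4.1305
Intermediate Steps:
M(l) = 2*l/45 (M(l) = (2*l)/45 = (2*l)*(1/45) = 2*l/45)
N(V) = 2*V*(2899 + V) (N(V) = (2899 + V)*(2*V) = 2*V*(2899 + V))
(a(20)*793 + 1166)/N(M(12 - 1*28)) = (20*793 + 1166)/((2*(2*(12 - 1*28)/45)*(2899 + 2*(12 - 1*28)/45))) = (15860 + 1166)/((2*(2*(12 - 28)/45)*(2899 + 2*(12 - 28)/45))) = 17026/((2*((2/45)*(-16))*(2899 + (2/45)*(-16)))) = 17026/((2*(-32/45)*(2899 - 32/45))) = 17026/((2*(-32/45)*(130423/45))) = 17026/(-8347072/2025) = 17026*(-2025/8347072) = -17238825/4173536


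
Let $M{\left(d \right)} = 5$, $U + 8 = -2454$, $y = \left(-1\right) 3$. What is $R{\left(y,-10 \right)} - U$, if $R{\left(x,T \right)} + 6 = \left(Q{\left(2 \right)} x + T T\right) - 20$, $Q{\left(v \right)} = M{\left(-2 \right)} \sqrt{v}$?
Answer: $2536 - 15 \sqrt{2} \approx 2514.8$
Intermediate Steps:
$y = -3$
$U = -2462$ ($U = -8 - 2454 = -2462$)
$Q{\left(v \right)} = 5 \sqrt{v}$
$R{\left(x,T \right)} = -26 + T^{2} + 5 x \sqrt{2}$ ($R{\left(x,T \right)} = -6 - \left(20 - T T - 5 \sqrt{2} x\right) = -6 - \left(20 - T^{2} - 5 x \sqrt{2}\right) = -6 + \left(-20 + T^{2} + 5 x \sqrt{2}\right) = -26 + T^{2} + 5 x \sqrt{2}$)
$R{\left(y,-10 \right)} - U = \left(-26 + \left(-10\right)^{2} + 5 \left(-3\right) \sqrt{2}\right) - -2462 = \left(-26 + 100 - 15 \sqrt{2}\right) + 2462 = \left(74 - 15 \sqrt{2}\right) + 2462 = 2536 - 15 \sqrt{2}$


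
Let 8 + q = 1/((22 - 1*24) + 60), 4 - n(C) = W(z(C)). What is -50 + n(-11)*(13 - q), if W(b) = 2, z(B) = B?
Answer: -233/29 ≈ -8.0345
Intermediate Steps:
n(C) = 2 (n(C) = 4 - 1*2 = 4 - 2 = 2)
q = -463/58 (q = -8 + 1/((22 - 1*24) + 60) = -8 + 1/((22 - 24) + 60) = -8 + 1/(-2 + 60) = -8 + 1/58 = -463/58 ≈ -7.9828)
-50 + n(-11)*(13 - q) = -50 + 2*(13 - 1*(-463/58)) = -50 + 2*(13 + 463/58) = -50 + 2*(1217/58) = -50 + 1217/29 = -233/29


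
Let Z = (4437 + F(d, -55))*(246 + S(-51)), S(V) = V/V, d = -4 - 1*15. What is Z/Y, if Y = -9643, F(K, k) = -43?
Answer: -1085318/9643 ≈ -112.55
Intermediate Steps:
d = -19 (d = -4 - 15 = -19)
S(V) = 1
Z = 1085318 (Z = (4437 - 43)*(246 + 1) = 4394*247 = 1085318)
Z/Y = 1085318/(-9643) = 1085318*(-1/9643) = -1085318/9643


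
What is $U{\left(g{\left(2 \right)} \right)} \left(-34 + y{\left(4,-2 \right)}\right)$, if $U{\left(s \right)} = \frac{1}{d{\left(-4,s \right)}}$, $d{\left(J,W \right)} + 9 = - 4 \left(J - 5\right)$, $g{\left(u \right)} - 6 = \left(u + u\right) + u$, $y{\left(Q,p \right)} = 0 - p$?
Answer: $- \frac{32}{27} \approx -1.1852$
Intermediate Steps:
$y{\left(Q,p \right)} = - p$
$g{\left(u \right)} = 6 + 3 u$ ($g{\left(u \right)} = 6 + \left(\left(u + u\right) + u\right) = 6 + \left(2 u + u\right) = 6 + 3 u$)
$d{\left(J,W \right)} = 11 - 4 J$ ($d{\left(J,W \right)} = -9 - 4 \left(J - 5\right) = -9 - 4 \left(-5 + J\right) = -9 - \left(-20 + 4 J\right) = 11 - 4 J$)
$U{\left(s \right)} = \frac{1}{27}$ ($U{\left(s \right)} = \frac{1}{11 - -16} = \frac{1}{11 + 16} = \frac{1}{27}$)
$U{\left(g{\left(2 \right)} \right)} \left(-34 + y{\left(4,-2 \right)}\right) = \frac{-34 - -2}{27} = \frac{-34 + 2}{27} = \frac{1}{27} \left(-32\right) = - \frac{32}{27}$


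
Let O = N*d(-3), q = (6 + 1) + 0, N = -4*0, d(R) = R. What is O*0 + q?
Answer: 7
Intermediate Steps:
N = 0
q = 7 (q = 7 + 0 = 7)
O = 0 (O = 0*(-3) = 0)
O*0 + q = 0*0 + 7 = 0 + 7 = 7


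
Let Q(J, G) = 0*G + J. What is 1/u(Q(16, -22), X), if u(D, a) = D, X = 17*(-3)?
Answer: 1/16 ≈ 0.062500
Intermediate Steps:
Q(J, G) = J (Q(J, G) = 0 + J = J)
X = -51
1/u(Q(16, -22), X) = 1/16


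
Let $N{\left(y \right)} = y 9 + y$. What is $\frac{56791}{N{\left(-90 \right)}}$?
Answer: $- \frac{56791}{900} \approx -63.101$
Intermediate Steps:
$N{\left(y \right)} = 10 y$ ($N{\left(y \right)} = 9 y + y = 10 y$)
$\frac{56791}{N{\left(-90 \right)}} = \frac{56791}{10 \left(-90\right)} = \frac{56791}{-900} = 56791 \left(- \frac{1}{900}\right) = - \frac{56791}{900}$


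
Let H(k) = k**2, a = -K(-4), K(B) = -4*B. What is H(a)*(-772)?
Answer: -197632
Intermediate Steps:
a = -16 (a = -(-4)*(-4) = -1*16 = -16)
H(a)*(-772) = (-16)**2*(-772) = 256*(-772) = -197632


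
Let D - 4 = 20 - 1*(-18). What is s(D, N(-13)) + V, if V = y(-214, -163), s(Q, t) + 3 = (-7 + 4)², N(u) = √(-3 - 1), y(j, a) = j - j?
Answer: 6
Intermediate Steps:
D = 42 (D = 4 + (20 - 1*(-18)) = 4 + (20 + 18) = 4 + 38 = 42)
y(j, a) = 0
N(u) = 2*I (N(u) = √(-4) = 2*I)
s(Q, t) = 6 (s(Q, t) = -3 + (-7 + 4)² = -3 + (-3)² = -3 + 9 = 6)
V = 0
s(D, N(-13)) + V = 6 + 0 = 6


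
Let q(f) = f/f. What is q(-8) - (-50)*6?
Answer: 301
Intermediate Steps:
q(f) = 1
q(-8) - (-50)*6 = 1 - (-50)*6 = 1 - 1*(-300) = 1 + 300 = 301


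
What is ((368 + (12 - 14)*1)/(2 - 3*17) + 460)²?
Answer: 491686276/2401 ≈ 2.0478e+5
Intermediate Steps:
((368 + (12 - 14)*1)/(2 - 3*17) + 460)² = ((368 - 2*1)/(2 - 51) + 460)² = ((368 - 2)/(-49) + 460)² = (366*(-1/49) + 460)² = (-366/49 + 460)² = (22174/49)² = 491686276/2401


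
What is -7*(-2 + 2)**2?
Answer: 0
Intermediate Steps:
-7*(-2 + 2)**2 = -7*0**2 = -7*0 = 0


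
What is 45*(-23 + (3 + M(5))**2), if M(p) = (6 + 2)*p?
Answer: 82170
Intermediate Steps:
M(p) = 8*p
45*(-23 + (3 + M(5))**2) = 45*(-23 + (3 + 8*5)**2) = 45*(-23 + (3 + 40)**2) = 45*(-23 + 43**2) = 45*(-23 + 1849) = 45*1826 = 82170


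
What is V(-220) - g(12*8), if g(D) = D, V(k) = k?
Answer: -316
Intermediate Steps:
V(-220) - g(12*8) = -220 - 12*8 = -220 - 1*96 = -220 - 96 = -316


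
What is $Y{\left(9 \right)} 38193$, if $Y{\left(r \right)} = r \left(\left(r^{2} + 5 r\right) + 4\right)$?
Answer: $44685810$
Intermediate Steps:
$Y{\left(r \right)} = r \left(4 + r^{2} + 5 r\right)$
$Y{\left(9 \right)} 38193 = 9 \left(4 + 9^{2} + 5 \cdot 9\right) 38193 = 9 \left(4 + 81 + 45\right) 38193 = 9 \cdot 130 \cdot 38193 = 1170 \cdot 38193 = 44685810$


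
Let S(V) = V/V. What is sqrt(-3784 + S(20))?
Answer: I*sqrt(3783) ≈ 61.506*I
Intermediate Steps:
S(V) = 1
sqrt(-3784 + S(20)) = sqrt(-3784 + 1) = sqrt(-3783) = I*sqrt(3783)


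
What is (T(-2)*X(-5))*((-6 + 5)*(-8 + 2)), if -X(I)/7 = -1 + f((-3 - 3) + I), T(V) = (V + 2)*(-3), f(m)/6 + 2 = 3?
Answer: 0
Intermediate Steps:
f(m) = 6 (f(m) = -12 + 6*3 = -12 + 18 = 6)
T(V) = -6 - 3*V (T(V) = (2 + V)*(-3) = -6 - 3*V)
X(I) = -35 (X(I) = -7*(-1 + 6) = -7*5 = -35)
(T(-2)*X(-5))*((-6 + 5)*(-8 + 2)) = ((-6 - 3*(-2))*(-35))*((-6 + 5)*(-8 + 2)) = ((-6 + 6)*(-35))*(-1*(-6)) = (0*(-35))*6 = 0*6 = 0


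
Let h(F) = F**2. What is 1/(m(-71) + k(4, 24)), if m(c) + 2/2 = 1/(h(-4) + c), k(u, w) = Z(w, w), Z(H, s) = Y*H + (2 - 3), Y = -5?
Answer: -55/6711 ≈ -0.0081955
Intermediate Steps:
Z(H, s) = -1 - 5*H (Z(H, s) = -5*H + (2 - 3) = -5*H - 1 = -1 - 5*H)
k(u, w) = -1 - 5*w
m(c) = -1 + 1/(16 + c) (m(c) = -1 + 1/((-4)**2 + c) = -1 + 1/(16 + c))
1/(m(-71) + k(4, 24)) = 1/((-15 - 1*(-71))/(16 - 71) + (-1 - 5*24)) = 1/((-15 + 71)/(-55) + (-1 - 120)) = 1/(-1/55*56 - 121) = 1/(-56/55 - 121) = 1/(-6711/55) = -55/6711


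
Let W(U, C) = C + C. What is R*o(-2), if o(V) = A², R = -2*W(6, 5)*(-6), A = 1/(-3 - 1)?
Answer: 15/2 ≈ 7.5000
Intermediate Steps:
A = -¼ (A = 1/(-4) = -¼ ≈ -0.25000)
W(U, C) = 2*C
R = 120 (R = -4*5*(-6) = -2*10*(-6) = -20*(-6) = 120)
o(V) = 1/16 (o(V) = (-¼)² = 1/16)
R*o(-2) = 120*(1/16) = 15/2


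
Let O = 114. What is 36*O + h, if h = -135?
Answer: 3969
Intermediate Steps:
36*O + h = 36*114 - 135 = 4104 - 135 = 3969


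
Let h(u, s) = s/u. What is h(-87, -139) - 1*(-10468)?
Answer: 910855/87 ≈ 10470.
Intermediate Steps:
h(-87, -139) - 1*(-10468) = -139/(-87) - 1*(-10468) = -139*(-1/87) + 10468 = 139/87 + 10468 = 910855/87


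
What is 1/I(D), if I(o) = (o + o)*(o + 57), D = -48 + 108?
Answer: 1/14040 ≈ 7.1225e-5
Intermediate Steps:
D = 60
I(o) = 2*o*(57 + o) (I(o) = (2*o)*(57 + o) = 2*o*(57 + o))
1/I(D) = 1/(2*60*(57 + 60)) = 1/(2*60*117) = 1/14040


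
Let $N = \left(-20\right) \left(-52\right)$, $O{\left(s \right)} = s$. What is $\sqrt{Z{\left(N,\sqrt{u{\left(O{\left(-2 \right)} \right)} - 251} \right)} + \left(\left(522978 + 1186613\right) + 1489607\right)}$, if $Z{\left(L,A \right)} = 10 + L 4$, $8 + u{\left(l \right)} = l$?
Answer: $2 \sqrt{800842} \approx 1789.8$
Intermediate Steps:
$N = 1040$
$u{\left(l \right)} = -8 + l$
$Z{\left(L,A \right)} = 10 + 4 L$
$\sqrt{Z{\left(N,\sqrt{u{\left(O{\left(-2 \right)} \right)} - 251} \right)} + \left(\left(522978 + 1186613\right) + 1489607\right)} = \sqrt{\left(10 + 4 \cdot 1040\right) + \left(\left(522978 + 1186613\right) + 1489607\right)} = \sqrt{\left(10 + 4160\right) + \left(1709591 + 1489607\right)} = \sqrt{4170 + 3199198} = \sqrt{3203368} = 2 \sqrt{800842}$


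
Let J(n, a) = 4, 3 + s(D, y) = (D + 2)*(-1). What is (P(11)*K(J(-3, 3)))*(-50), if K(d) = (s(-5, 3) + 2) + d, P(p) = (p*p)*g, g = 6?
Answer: -217800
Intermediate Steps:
s(D, y) = -5 - D (s(D, y) = -3 + (D + 2)*(-1) = -3 + (2 + D)*(-1) = -3 + (-2 - D) = -5 - D)
P(p) = 6*p**2 (P(p) = (p*p)*6 = p**2*6 = 6*p**2)
K(d) = 2 + d (K(d) = ((-5 - 1*(-5)) + 2) + d = ((-5 + 5) + 2) + d = (0 + 2) + d = 2 + d)
(P(11)*K(J(-3, 3)))*(-50) = ((6*11**2)*(2 + 4))*(-50) = ((6*121)*6)*(-50) = (726*6)*(-50) = 4356*(-50) = -217800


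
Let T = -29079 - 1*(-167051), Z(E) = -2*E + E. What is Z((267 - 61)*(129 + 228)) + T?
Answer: 64430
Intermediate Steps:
Z(E) = -E
T = 137972 (T = -29079 + 167051 = 137972)
Z((267 - 61)*(129 + 228)) + T = -(267 - 61)*(129 + 228) + 137972 = -206*357 + 137972 = -1*73542 + 137972 = -73542 + 137972 = 64430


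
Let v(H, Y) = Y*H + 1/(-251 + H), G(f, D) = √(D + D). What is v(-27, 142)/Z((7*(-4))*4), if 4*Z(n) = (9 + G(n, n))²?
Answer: 2131706*I/(139*(72*√14 + 143*I)) ≈ 23.575 + 44.413*I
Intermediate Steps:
G(f, D) = √2*√D (G(f, D) = √(2*D) = √2*√D)
Z(n) = (9 + √2*√n)²/4
v(H, Y) = 1/(-251 + H) + H*Y (v(H, Y) = H*Y + 1/(-251 + H) = 1/(-251 + H) + H*Y)
v(-27, 142)/Z((7*(-4))*4) = ((1 + 142*(-27)² - 251*(-27)*142)/(-251 - 27))/(((9 + √2*√((7*(-4))*4))²/4)) = ((1 + 142*729 + 962334)/(-278))/(((9 + √2*√(-28*4))²/4)) = (-(1 + 103518 + 962334)/278)/(((9 + √2*√(-112))²/4)) = (-1/278*1065853)/(((9 + √2*(4*I*√7))²/4)) = -1065853*4/(9 + 4*I*√14)²/278 = -2131706/(139*(9 + 4*I*√14)²)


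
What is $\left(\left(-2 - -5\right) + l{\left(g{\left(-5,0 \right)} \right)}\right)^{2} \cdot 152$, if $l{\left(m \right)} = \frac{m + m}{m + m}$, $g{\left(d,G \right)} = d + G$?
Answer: $2432$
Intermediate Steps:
$g{\left(d,G \right)} = G + d$
$l{\left(m \right)} = 1$ ($l{\left(m \right)} = \frac{2 m}{2 m} = 2 m \frac{1}{2 m} = 1$)
$\left(\left(-2 - -5\right) + l{\left(g{\left(-5,0 \right)} \right)}\right)^{2} \cdot 152 = \left(\left(-2 - -5\right) + 1\right)^{2} \cdot 152 = \left(\left(-2 + 5\right) + 1\right)^{2} \cdot 152 = \left(3 + 1\right)^{2} \cdot 152 = 4^{2} \cdot 152 = 16 \cdot 152 = 2432$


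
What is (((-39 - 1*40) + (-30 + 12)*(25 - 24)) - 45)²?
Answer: 20164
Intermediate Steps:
(((-39 - 1*40) + (-30 + 12)*(25 - 24)) - 45)² = (((-39 - 40) - 18*1) - 45)² = ((-79 - 18) - 45)² = (-97 - 45)² = (-142)² = 20164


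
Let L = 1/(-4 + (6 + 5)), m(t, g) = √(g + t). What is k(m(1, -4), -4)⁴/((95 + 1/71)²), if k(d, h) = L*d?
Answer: 45369/109265946916 ≈ 4.1522e-7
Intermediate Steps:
L = ⅐ (L = 1/(-4 + 11) = 1/7 = ⅐ ≈ 0.14286)
k(d, h) = d/7
k(m(1, -4), -4)⁴/((95 + 1/71)²) = (√(-4 + 1)/7)⁴/((95 + 1/71)²) = (√(-3)/7)⁴/((95 + 1/71)²) = ((I*√3)/7)⁴/((6746/71)²) = (I*√3/7)⁴/(45508516/5041) = (9/2401)*(5041/45508516) = 45369/109265946916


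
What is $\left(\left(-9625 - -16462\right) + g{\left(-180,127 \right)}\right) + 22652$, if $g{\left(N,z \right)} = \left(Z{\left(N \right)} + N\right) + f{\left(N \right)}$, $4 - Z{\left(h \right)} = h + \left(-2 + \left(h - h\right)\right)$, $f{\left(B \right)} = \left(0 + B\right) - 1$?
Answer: $29314$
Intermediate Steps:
$f{\left(B \right)} = -1 + B$ ($f{\left(B \right)} = B - 1 = -1 + B$)
$Z{\left(h \right)} = 6 - h$ ($Z{\left(h \right)} = 4 - \left(h + \left(-2 + \left(h - h\right)\right)\right) = 4 - \left(h + \left(-2 + 0\right)\right) = 4 - \left(h - 2\right) = 4 - \left(-2 + h\right) = 6 - h$)
$g{\left(N,z \right)} = 5 + N$ ($g{\left(N,z \right)} = \left(\left(6 - N\right) + N\right) + \left(-1 + N\right) = 6 + \left(-1 + N\right) = 5 + N$)
$\left(\left(-9625 - -16462\right) + g{\left(-180,127 \right)}\right) + 22652 = \left(\left(-9625 - -16462\right) + \left(5 - 180\right)\right) + 22652 = \left(\left(-9625 + 16462\right) - 175\right) + 22652 = \left(6837 - 175\right) + 22652 = 6662 + 22652 = 29314$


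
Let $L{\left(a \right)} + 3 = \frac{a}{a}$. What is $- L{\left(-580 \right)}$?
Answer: $2$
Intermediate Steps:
$L{\left(a \right)} = -2$ ($L{\left(a \right)} = -3 + \frac{a}{a} = -3 + 1 = -2$)
$- L{\left(-580 \right)} = \left(-1\right) \left(-2\right) = 2$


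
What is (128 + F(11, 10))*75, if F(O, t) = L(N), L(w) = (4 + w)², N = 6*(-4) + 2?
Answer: 33900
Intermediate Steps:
N = -22 (N = -24 + 2 = -22)
F(O, t) = 324 (F(O, t) = (4 - 22)² = (-18)² = 324)
(128 + F(11, 10))*75 = (128 + 324)*75 = 452*75 = 33900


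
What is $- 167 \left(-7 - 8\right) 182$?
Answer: $455910$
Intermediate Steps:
$- 167 \left(-7 - 8\right) 182 = \left(-167\right) \left(-15\right) 182 = 2505 \cdot 182 = 455910$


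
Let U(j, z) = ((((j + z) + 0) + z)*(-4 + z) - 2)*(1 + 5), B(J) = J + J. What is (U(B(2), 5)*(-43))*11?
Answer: -34056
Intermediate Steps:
B(J) = 2*J
U(j, z) = -12 + 6*(-4 + z)*(j + 2*z) (U(j, z) = (((j + z) + z)*(-4 + z) - 2)*6 = ((j + 2*z)*(-4 + z) - 2)*6 = ((-4 + z)*(j + 2*z) - 2)*6 = (-2 + (-4 + z)*(j + 2*z))*6 = -12 + 6*(-4 + z)*(j + 2*z))
(U(B(2), 5)*(-43))*11 = ((-12 - 48*5 - 48*2 + 12*5**2 + 6*(2*2)*5)*(-43))*11 = ((-12 - 240 - 24*4 + 12*25 + 6*4*5)*(-43))*11 = ((-12 - 240 - 96 + 300 + 120)*(-43))*11 = (72*(-43))*11 = -3096*11 = -34056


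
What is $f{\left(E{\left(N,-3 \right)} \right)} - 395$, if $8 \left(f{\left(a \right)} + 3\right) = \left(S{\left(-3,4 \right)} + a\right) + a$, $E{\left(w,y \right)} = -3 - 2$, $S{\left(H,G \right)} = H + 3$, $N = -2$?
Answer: $- \frac{1597}{4} \approx -399.25$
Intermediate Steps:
$S{\left(H,G \right)} = 3 + H$
$E{\left(w,y \right)} = -5$ ($E{\left(w,y \right)} = -3 - 2 = -5$)
$f{\left(a \right)} = -3 + \frac{a}{4}$ ($f{\left(a \right)} = -3 + \frac{\left(\left(3 - 3\right) + a\right) + a}{8} = -3 + \frac{\left(0 + a\right) + a}{8} = -3 + \frac{a + a}{8} = -3 + \frac{2 a}{8} = -3 + \frac{a}{4}$)
$f{\left(E{\left(N,-3 \right)} \right)} - 395 = \left(-3 + \frac{1}{4} \left(-5\right)\right) - 395 = \left(-3 - \frac{5}{4}\right) - 395 = - \frac{17}{4} - 395 = - \frac{1597}{4}$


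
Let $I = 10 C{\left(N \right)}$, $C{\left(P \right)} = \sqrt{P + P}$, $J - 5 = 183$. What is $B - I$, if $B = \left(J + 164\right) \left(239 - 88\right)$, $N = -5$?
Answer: $53152 - 10 i \sqrt{10} \approx 53152.0 - 31.623 i$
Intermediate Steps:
$J = 188$ ($J = 5 + 183 = 188$)
$C{\left(P \right)} = \sqrt{2} \sqrt{P}$ ($C{\left(P \right)} = \sqrt{2 P} = \sqrt{2} \sqrt{P}$)
$B = 53152$ ($B = \left(188 + 164\right) \left(239 - 88\right) = 352 \cdot 151 = 53152$)
$I = 10 i \sqrt{10}$ ($I = 10 \sqrt{2} \sqrt{-5} = 10 \sqrt{2} i \sqrt{5} = 10 i \sqrt{10} \approx 31.623 i$)
$B - I = 53152 - 10 i \sqrt{10}$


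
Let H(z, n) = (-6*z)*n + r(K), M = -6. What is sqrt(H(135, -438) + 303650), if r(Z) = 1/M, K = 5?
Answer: sqrt(23703474)/6 ≈ 811.44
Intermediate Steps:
r(Z) = -1/6 (r(Z) = 1/(-6) = -1/6)
H(z, n) = -1/6 - 6*n*z (H(z, n) = (-6*z)*n - 1/6 = -6*n*z - 1/6 = -1/6 - 6*n*z)
sqrt(H(135, -438) + 303650) = sqrt((-1/6 - 6*(-438)*135) + 303650) = sqrt((-1/6 + 354780) + 303650) = sqrt(2128679/6 + 303650) = sqrt(3950579/6) = sqrt(23703474)/6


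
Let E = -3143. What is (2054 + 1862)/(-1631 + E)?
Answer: -178/217 ≈ -0.82028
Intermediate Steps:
(2054 + 1862)/(-1631 + E) = (2054 + 1862)/(-1631 - 3143) = 3916/(-4774) = 3916*(-1/4774) = -178/217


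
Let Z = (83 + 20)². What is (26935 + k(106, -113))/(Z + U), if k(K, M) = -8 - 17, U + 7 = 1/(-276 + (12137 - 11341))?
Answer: 13993200/5513041 ≈ 2.5382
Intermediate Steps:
Z = 10609 (Z = 103² = 10609)
U = -3639/520 (U = -7 + 1/(-276 + (12137 - 11341)) = -7 + 1/(-276 + 796) = -7 + 1/520 = -3639/520 ≈ -6.9981)
k(K, M) = -25
(26935 + k(106, -113))/(Z + U) = (26935 - 25)/(10609 - 3639/520) = 26910/(5513041/520) = 26910*(520/5513041) = 13993200/5513041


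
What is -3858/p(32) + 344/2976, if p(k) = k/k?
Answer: -1435133/372 ≈ -3857.9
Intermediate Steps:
p(k) = 1
-3858/p(32) + 344/2976 = -3858/1 + 344/2976 = -3858*1 + 344*(1/2976) = -3858 + 43/372 = -1435133/372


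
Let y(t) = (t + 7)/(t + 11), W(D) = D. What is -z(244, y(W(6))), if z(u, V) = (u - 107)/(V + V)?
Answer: -2329/26 ≈ -89.577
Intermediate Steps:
y(t) = (7 + t)/(11 + t)
z(u, V) = (-107 + u)/(2*V) (z(u, V) = (-107 + u)/((2*V)) = (-107 + u)*(1/(2*V)) = (-107 + u)/(2*V))
-z(244, y(W(6))) = -(-107 + 244)/(2*((7 + 6)/(11 + 6))) = -137/(2*(13/17)) = -137/(2*((1/17)*13)) = -137/(2*13/17) = -17*137/(2*13) = -1*2329/26 = -2329/26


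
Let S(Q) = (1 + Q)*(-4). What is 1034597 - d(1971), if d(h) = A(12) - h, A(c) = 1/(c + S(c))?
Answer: 41462721/40 ≈ 1.0366e+6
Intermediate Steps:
S(Q) = -4 - 4*Q
A(c) = 1/(-4 - 3*c) (A(c) = 1/(c + (-4 - 4*c)) = 1/(-4 - 3*c))
d(h) = -1/40 - h (d(h) = -1/(4 + 3*12) - h = -1/(4 + 36) - h = -1/40 - h)
1034597 - d(1971) = 1034597 - (-1/40 - 1*1971) = 1034597 - (-1/40 - 1971) = 1034597 - 1*(-78841/40) = 1034597 + 78841/40 = 41462721/40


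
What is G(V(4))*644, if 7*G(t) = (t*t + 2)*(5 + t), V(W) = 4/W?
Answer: 1656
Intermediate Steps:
G(t) = (2 + t²)*(5 + t)/7 (G(t) = ((t*t + 2)*(5 + t))/7 = ((t² + 2)*(5 + t))/7 = ((2 + t²)*(5 + t))/7 = (2 + t²)*(5 + t)/7)
G(V(4))*644 = (10/7 + (4/4)³/7 + 2*(4/4)/7 + 5*(4/4)²/7)*644 = (10/7 + (4*(¼))³/7 + 2*(4*(¼))/7 + 5*(4*(¼))²/7)*644 = (10/7 + (⅐)*1³ + (2/7)*1 + (5/7)*1²)*644 = (10/7 + (⅐)*1 + 2/7 + (5/7)*1)*644 = (10/7 + ⅐ + 2/7 + 5/7)*644 = (18/7)*644 = 1656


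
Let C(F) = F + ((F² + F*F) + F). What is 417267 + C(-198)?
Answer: 495279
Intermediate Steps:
C(F) = 2*F + 2*F² (C(F) = F + ((F² + F²) + F) = F + (2*F² + F) = F + (F + 2*F²) = 2*F + 2*F²)
417267 + C(-198) = 417267 + 2*(-198)*(1 - 198) = 417267 + 2*(-198)*(-197) = 417267 + 78012 = 495279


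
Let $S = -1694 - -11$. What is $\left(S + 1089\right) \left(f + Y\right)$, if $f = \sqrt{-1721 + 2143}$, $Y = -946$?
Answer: $561924 - 594 \sqrt{422} \approx 5.4972 \cdot 10^{5}$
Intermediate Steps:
$S = -1683$ ($S = -1694 + 11 = -1683$)
$f = \sqrt{422} \approx 20.543$
$\left(S + 1089\right) \left(f + Y\right) = \left(-1683 + 1089\right) \left(\sqrt{422} - 946\right) = - 594 \left(-946 + \sqrt{422}\right) = 561924 - 594 \sqrt{422}$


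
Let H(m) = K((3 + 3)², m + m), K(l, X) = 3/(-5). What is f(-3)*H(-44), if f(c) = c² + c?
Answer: -18/5 ≈ -3.6000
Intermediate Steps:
f(c) = c + c²
K(l, X) = -⅗ (K(l, X) = 3*(-⅕) = -⅗)
H(m) = -⅗
f(-3)*H(-44) = -3*(1 - 3)*(-⅗) = -3*(-2)*(-⅗) = 6*(-⅗) = -18/5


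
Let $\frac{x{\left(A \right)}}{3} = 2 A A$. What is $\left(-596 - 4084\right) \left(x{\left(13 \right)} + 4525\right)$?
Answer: $-25922520$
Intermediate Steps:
$x{\left(A \right)} = 6 A^{2}$ ($x{\left(A \right)} = 3 \cdot 2 A A = 3 \cdot 2 A^{2} = 6 A^{2}$)
$\left(-596 - 4084\right) \left(x{\left(13 \right)} + 4525\right) = \left(-596 - 4084\right) \left(6 \cdot 13^{2} + 4525\right) = - 4680 \left(6 \cdot 169 + 4525\right) = - 4680 \left(1014 + 4525\right) = \left(-4680\right) 5539 = -25922520$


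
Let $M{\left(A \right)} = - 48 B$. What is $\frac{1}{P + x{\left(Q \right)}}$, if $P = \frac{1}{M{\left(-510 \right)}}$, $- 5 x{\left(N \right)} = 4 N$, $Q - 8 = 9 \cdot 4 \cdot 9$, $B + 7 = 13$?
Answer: $- \frac{1440}{382469} \approx -0.003765$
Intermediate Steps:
$B = 6$ ($B = -7 + 13 = 6$)
$Q = 332$ ($Q = 8 + 9 \cdot 4 \cdot 9 = 8 + 36 \cdot 9 = 8 + 324 = 332$)
$x{\left(N \right)} = - \frac{4 N}{5}$
$M{\left(A \right)} = -288$ ($M{\left(A \right)} = \left(-48\right) 6 = -288$)
$P = - \frac{1}{288}$ ($P = \frac{1}{-288} = - \frac{1}{288} \approx -0.0034722$)
$\frac{1}{P + x{\left(Q \right)}} = \frac{1}{- \frac{1}{288} - \frac{1328}{5}} = \frac{1}{- \frac{382469}{1440}} = - \frac{1440}{382469}$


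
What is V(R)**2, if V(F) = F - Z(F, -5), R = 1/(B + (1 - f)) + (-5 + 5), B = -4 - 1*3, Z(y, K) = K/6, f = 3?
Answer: 169/324 ≈ 0.52160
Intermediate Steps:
Z(y, K) = K/6 (Z(y, K) = K*(1/6) = K/6)
B = -7 (B = -4 - 3 = -7)
R = -1/9 (R = 1/(-7 + (1 - 1*3)) + (-5 + 5) = 1/(-7 + (1 - 3)) + 0 = 1/(-7 - 2) + 0 = 1/(-9) + 0 = -1/9 + 0 = -1/9 ≈ -0.11111)
V(F) = 5/6 + F (V(F) = F - (-5)/6 = F - 1*(-5/6) = F + 5/6 = 5/6 + F)
V(R)**2 = (5/6 - 1/9)**2 = (13/18)**2 = 169/324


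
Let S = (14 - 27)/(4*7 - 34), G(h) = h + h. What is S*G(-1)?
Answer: -13/3 ≈ -4.3333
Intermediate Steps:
G(h) = 2*h
S = 13/6 (S = -13/(28 - 34) = -13/(-6) = -13*(-⅙) = 13/6 ≈ 2.1667)
S*G(-1) = 13*(2*(-1))/6 = (13/6)*(-2) = -13/3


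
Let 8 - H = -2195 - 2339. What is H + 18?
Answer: 4560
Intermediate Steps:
H = 4542 (H = 8 - (-2195 - 2339) = 8 - 1*(-4534) = 8 + 4534 = 4542)
H + 18 = 4542 + 18 = 4560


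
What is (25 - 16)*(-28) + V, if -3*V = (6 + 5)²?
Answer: -877/3 ≈ -292.33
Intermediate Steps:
V = -121/3 (V = -(6 + 5)²/3 = -⅓*11² = -⅓*121 = -121/3 ≈ -40.333)
(25 - 16)*(-28) + V = (25 - 16)*(-28) - 121/3 = 9*(-28) - 121/3 = -252 - 121/3 = -877/3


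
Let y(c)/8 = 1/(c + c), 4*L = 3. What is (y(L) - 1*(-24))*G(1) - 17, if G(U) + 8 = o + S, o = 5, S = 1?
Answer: -227/3 ≈ -75.667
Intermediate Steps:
L = ¾ (L = (¼)*3 = ¾ ≈ 0.75000)
y(c) = 4/c (y(c) = 8/(c + c) = 8/((2*c)) = 8*(1/(2*c)) = 4/c)
G(U) = -2 (G(U) = -8 + (5 + 1) = -8 + 6 = -2)
(y(L) - 1*(-24))*G(1) - 17 = (4/(¾) - 1*(-24))*(-2) - 17 = (4*(4/3) + 24)*(-2) - 17 = (16/3 + 24)*(-2) - 17 = (88/3)*(-2) - 17 = -176/3 - 17 = -227/3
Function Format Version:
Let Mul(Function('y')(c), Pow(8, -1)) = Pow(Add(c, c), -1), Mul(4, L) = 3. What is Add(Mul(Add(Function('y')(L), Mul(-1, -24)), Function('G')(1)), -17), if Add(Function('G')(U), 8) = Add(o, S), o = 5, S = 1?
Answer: Rational(-227, 3) ≈ -75.667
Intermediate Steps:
L = Rational(3, 4) (L = Mul(Rational(1, 4), 3) = Rational(3, 4) ≈ 0.75000)
Function('y')(c) = Mul(4, Pow(c, -1)) (Function('y')(c) = Mul(8, Pow(Add(c, c), -1)) = Mul(8, Pow(Mul(2, c), -1)) = Mul(8, Mul(Rational(1, 2), Pow(c, -1))) = Mul(4, Pow(c, -1)))
Function('G')(U) = -2 (Function('G')(U) = Add(-8, Add(5, 1)) = Add(-8, 6) = -2)
Add(Mul(Add(Function('y')(L), Mul(-1, -24)), Function('G')(1)), -17) = Add(Mul(Add(Mul(4, Pow(Rational(3, 4), -1)), Mul(-1, -24)), -2), -17) = Add(Mul(Add(Mul(4, Rational(4, 3)), 24), -2), -17) = Add(Mul(Add(Rational(16, 3), 24), -2), -17) = Add(Mul(Rational(88, 3), -2), -17) = Add(Rational(-176, 3), -17) = Rational(-227, 3)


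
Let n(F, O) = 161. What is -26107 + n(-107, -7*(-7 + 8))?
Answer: -25946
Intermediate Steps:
-26107 + n(-107, -7*(-7 + 8)) = -26107 + 161 = -25946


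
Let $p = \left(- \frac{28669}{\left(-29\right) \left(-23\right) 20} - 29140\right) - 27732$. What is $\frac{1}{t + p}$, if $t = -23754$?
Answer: $- \frac{13340}{1075579509} \approx -1.2403 \cdot 10^{-5}$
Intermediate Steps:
$p = - \frac{758701149}{13340}$ ($p = \left(- \frac{28669}{667 \cdot 20} - 29140\right) - 27732 = \left(- \frac{28669}{13340} - 29140\right) - 27732 = - \frac{388756269}{13340} - 27732 = - \frac{758701149}{13340} \approx -56874.0$)
$\frac{1}{t + p} = \frac{1}{-23754 - \frac{758701149}{13340}} = \frac{1}{- \frac{1075579509}{13340}} = - \frac{13340}{1075579509}$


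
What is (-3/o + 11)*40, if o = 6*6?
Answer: 1310/3 ≈ 436.67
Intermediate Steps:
o = 36
(-3/o + 11)*40 = (-3/36 + 11)*40 = (-3*1/36 + 11)*40 = (-1/12 + 11)*40 = (131/12)*40 = 1310/3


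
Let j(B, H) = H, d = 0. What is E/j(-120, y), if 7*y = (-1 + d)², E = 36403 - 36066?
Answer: 2359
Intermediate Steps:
E = 337
y = ⅐ (y = (-1 + 0)²/7 = (⅐)*(-1)² = (⅐)*1 = ⅐ ≈ 0.14286)
E/j(-120, y) = 337/(⅐) = 337*7 = 2359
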